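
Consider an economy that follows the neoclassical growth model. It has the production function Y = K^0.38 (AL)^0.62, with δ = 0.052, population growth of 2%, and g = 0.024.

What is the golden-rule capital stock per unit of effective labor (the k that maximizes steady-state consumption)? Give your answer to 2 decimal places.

The golden rule sets f'(k) = n + g + δ, i.e. α·k^(α−1) = n + g + δ.
So k^(1−α) = α / (n + g + δ) = 0.38 / 0.096 = 3.9583.
k_gold = 3.9583^(1/0.62) ≈ 9.1986

k_gold ≈ 9.20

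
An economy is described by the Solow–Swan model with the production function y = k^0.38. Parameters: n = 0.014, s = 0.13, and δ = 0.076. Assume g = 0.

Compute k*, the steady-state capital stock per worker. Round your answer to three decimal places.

At the steady state, Δk = 0, so s·k^α = (n + δ)·k.
Rearranging, k^(1−α) = s / (n + δ).
k^0.62 = 0.13 / (0.014 + 0.076) = 0.13 / 0.090 = 1.4444
k* = 1.4444^(1/0.62) ≈ 1.8095

k* = 1.810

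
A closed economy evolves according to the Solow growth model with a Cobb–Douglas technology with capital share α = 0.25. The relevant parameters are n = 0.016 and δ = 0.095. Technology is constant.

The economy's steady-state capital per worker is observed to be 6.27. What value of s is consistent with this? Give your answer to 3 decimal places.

s ≈ 0.440

Steady state requires s·f(k) = (n + δ)·k, i.e. s·k^α = (n + δ)·k.
So s / (n + δ) = (k*)^(1−α) = 6.27^0.75 = 3.9623.
Therefore s = 3.9623 × (n + δ) = 3.9623 × 0.111 = 0.4398.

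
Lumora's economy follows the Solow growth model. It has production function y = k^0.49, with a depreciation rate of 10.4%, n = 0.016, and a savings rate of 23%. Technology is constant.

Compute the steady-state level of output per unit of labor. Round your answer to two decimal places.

In steady state, investment equals break-even investment: s·k^α = (n + δ)·k.
Dividing both sides by k: k^(1−α) = s / (n + δ).
k^0.51 = 0.23 / (0.016 + 0.104) = 0.23 / 0.120 = 1.9167
k* = 1.9167^(1/0.51) ≈ 3.5812
y* = (k*)^α = 3.5812^0.49 ≈ 1.8684

y* = 1.87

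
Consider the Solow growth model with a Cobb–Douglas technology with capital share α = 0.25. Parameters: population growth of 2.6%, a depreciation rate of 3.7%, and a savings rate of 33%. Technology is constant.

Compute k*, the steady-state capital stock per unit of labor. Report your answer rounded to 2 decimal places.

Steady state requires s·f(k) = (n + δ)·k, i.e. s·k^α = (n + δ)·k.
Dividing both sides by k: k^(1−α) = s / (n + δ).
k^0.75 = 0.33 / (0.026 + 0.037) = 0.33 / 0.063 = 5.2381
k* = 5.2381^(1/0.75) ≈ 9.0970

k* = 9.10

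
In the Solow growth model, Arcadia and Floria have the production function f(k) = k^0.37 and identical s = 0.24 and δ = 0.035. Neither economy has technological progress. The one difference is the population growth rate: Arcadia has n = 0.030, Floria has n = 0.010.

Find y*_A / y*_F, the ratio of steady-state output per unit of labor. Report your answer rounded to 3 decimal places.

ratio ≈ 0.806

Steady-state y* = [s/(n + δ)]^(α/(1−α)), so the ratio is [ (s_A/(n + δ)_A) / (s_F/(n + δ)_F) ]^0.5873.
s_A/(n + δ)_A = 0.24/0.065 = 3.6923; s_F/(n + δ)_F = 0.24/0.045 = 5.3333.
Ratio = (3.6923/5.3333)^0.5873 = 0.6923^0.5873 ≈ 0.8058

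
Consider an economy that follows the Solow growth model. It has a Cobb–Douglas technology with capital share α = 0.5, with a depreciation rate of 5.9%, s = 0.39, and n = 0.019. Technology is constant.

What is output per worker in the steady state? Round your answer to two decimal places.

y* = 5.00

At the steady state, Δk = 0, so s·k^α = (n + δ)·k.
Rearranging, k^(1−α) = s / (n + δ).
k^0.5 = 0.39 / (0.019 + 0.059) = 0.39 / 0.078 = 5.0000
k* = 5.0000^(1/0.5) ≈ 25.0000
y* = (k*)^α = 25.0000^0.5 ≈ 5.0000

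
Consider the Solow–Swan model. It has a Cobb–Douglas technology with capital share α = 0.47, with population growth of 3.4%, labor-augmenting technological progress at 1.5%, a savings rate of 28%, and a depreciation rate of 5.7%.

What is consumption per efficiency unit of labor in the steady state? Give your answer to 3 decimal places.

In steady state, investment equals break-even investment: s·k^α = (n + g + δ)·k.
Rearranging, k^(1−α) = s / (n + g + δ).
k^0.53 = 0.28 / (0.034 + 0.015 + 0.057) = 0.28 / 0.106 = 2.6415
k* = 2.6415^(1/0.53) ≈ 6.2509
y* = (k*)^α = 6.2509^0.47 ≈ 2.3664
c* = (1 − s)·y* = (1 − 0.28) × 2.3664 ≈ 1.7038

c* ≈ 1.704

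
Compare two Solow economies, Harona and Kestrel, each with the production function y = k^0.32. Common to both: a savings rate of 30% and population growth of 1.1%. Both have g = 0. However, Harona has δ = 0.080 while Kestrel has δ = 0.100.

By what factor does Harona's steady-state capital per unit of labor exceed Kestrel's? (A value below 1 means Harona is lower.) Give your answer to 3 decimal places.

ratio ≈ 1.339

Steady-state k* = [s/(n + δ)]^(1/(1−α)), so the ratio is [ (s_H/(n + δ)_H) / (s_K/(n + δ)_K) ]^1.4706.
s_H/(n + δ)_H = 0.30/0.091 = 3.2967; s_K/(n + δ)_K = 0.30/0.111 = 2.7027.
Ratio = (3.2967/2.7027)^1.4706 = 1.2198^1.4706 ≈ 1.3394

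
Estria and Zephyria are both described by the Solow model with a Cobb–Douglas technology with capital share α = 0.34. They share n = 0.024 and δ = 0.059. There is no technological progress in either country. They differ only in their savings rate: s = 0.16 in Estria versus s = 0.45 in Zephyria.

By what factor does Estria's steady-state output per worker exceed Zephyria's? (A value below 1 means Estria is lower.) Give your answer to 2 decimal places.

Steady-state y* = [s/(n + δ)]^(α/(1−α)), so the ratio is [ (s_E/(n + δ)_E) / (s_Z/(n + δ)_Z) ]^0.5152.
s_E/(n + δ)_E = 0.16/0.083 = 1.9277; s_Z/(n + δ)_Z = 0.45/0.083 = 5.4217.
Ratio = (1.9277/5.4217)^0.5152 = 0.3556^0.5152 ≈ 0.5870

ratio ≈ 0.59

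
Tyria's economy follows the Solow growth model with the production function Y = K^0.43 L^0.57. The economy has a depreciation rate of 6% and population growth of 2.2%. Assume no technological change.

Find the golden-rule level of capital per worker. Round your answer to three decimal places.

The golden rule sets f'(k) = n + δ, i.e. α·k^(α−1) = n + δ.
So k^(1−α) = α / (n + δ) = 0.43 / 0.082 = 5.2439.
k_gold = 5.2439^(1/0.57) ≈ 18.3042

k_gold ≈ 18.304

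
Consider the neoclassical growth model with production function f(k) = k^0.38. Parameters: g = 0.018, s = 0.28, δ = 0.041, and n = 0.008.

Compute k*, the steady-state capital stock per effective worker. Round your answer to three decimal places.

Steady state requires s·f(k) = (n + g + δ)·k, i.e. s·k^α = (n + g + δ)·k.
Dividing both sides by k: k^(1−α) = s / (n + g + δ).
k^0.62 = 0.28 / (0.008 + 0.018 + 0.041) = 0.28 / 0.067 = 4.1791
k* = 4.1791^(1/0.62) ≈ 10.0403

k* ≈ 10.040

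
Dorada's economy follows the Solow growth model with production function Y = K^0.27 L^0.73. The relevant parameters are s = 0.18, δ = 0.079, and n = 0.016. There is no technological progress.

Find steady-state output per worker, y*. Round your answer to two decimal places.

At the steady state, Δk = 0, so s·k^α = (n + δ)·k.
Dividing both sides by k: k^(1−α) = s / (n + δ).
k^0.73 = 0.18 / (0.016 + 0.079) = 0.18 / 0.095 = 1.8947
k* = 1.8947^(1/0.73) ≈ 2.3999
y* = (k*)^α = 2.3999^0.27 ≈ 1.2666

y* ≈ 1.27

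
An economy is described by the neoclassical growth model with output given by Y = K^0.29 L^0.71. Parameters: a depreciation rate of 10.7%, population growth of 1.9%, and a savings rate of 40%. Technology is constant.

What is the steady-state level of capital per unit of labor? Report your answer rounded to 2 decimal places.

In steady state, investment equals break-even investment: s·k^α = (n + δ)·k.
Dividing both sides by k: k^(1−α) = s / (n + δ).
k^0.71 = 0.40 / (0.019 + 0.107) = 0.40 / 0.126 = 3.1746
k* = 3.1746^(1/0.71) ≈ 5.0887

k* ≈ 5.09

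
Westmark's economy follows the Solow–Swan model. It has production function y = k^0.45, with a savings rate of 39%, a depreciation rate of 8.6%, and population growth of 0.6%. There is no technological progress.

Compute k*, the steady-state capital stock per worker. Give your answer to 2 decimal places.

At the steady state, Δk = 0, so s·k^α = (n + δ)·k.
Dividing both sides by k: k^(1−α) = s / (n + δ).
k^0.55 = 0.39 / (0.006 + 0.086) = 0.39 / 0.092 = 4.2391
k* = 4.2391^(1/0.55) ≈ 13.8197

k* = 13.82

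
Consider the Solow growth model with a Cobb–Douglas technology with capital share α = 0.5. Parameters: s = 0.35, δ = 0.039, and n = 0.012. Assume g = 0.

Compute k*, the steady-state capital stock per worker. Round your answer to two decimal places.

k* = 47.10

In steady state, investment equals break-even investment: s·k^α = (n + δ)·k.
Dividing both sides by k: k^(1−α) = s / (n + δ).
k^0.5 = 0.35 / (0.012 + 0.039) = 0.35 / 0.051 = 6.8627
k* = 6.8627^(1/0.5) ≈ 47.0967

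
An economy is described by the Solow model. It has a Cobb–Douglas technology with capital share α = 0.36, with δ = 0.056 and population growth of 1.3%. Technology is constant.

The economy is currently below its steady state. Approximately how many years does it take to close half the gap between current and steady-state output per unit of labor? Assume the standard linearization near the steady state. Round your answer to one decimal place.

Near the steady state the convergence rate is λ = (1 − α)(n + δ).
λ = (1 − 0.36) × 0.069 = 0.64 × 0.069 = 0.04416
Half-life = ln 2 / λ = 0.6931 / 0.04416 ≈ 15.70 years

about 15.7 years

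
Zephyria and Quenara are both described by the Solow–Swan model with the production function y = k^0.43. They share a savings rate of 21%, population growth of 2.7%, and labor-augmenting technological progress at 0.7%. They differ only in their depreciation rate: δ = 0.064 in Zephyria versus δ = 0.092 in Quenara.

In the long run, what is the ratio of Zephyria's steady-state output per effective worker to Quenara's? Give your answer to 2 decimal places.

ratio ≈ 1.21

Steady-state y* = [s/(n + g + δ)]^(α/(1−α)), so the ratio is [ (s_Z/(n + g + δ)_Z) / (s_Q/(n + g + δ)_Q) ]^0.7544.
s_Z/(n + g + δ)_Z = 0.21/0.098 = 2.1429; s_Q/(n + g + δ)_Q = 0.21/0.126 = 1.6667.
Ratio = (2.1429/1.6667)^0.7544 = 1.2857^0.7544 ≈ 1.2087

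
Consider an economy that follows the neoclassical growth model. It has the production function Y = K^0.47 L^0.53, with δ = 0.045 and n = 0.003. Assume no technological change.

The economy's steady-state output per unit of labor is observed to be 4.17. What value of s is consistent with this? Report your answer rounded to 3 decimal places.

At the steady state, Δk = 0, so s·k^α = (n + δ)·k.
Since y* = [s/(n + δ)]^(α/(1−α)), we have s/(n + δ) = (y*)^((1−α)/α) = 4.17^1.1277 = 5.0041.
Therefore s = 5.0041 × (n + δ) = 5.0041 × 0.048 = 0.2402.

s ≈ 0.240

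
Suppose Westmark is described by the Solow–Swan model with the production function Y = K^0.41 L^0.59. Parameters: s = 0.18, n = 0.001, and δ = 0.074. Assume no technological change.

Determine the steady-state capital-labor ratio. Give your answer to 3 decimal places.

k* ≈ 4.410

In steady state, investment equals break-even investment: s·k^α = (n + δ)·k.
Dividing both sides by k: k^(1−α) = s / (n + δ).
k^0.59 = 0.18 / (0.001 + 0.074) = 0.18 / 0.075 = 2.4000
k* = 2.4000^(1/0.59) ≈ 4.4099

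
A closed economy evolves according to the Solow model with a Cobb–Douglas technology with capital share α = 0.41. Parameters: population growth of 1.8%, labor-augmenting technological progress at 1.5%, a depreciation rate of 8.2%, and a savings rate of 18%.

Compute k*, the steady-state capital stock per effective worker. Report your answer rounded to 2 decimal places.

k* = 2.14

Steady state requires s·f(k) = (n + g + δ)·k, i.e. s·k^α = (n + g + δ)·k.
Rearranging, k^(1−α) = s / (n + g + δ).
k^0.59 = 0.18 / (0.018 + 0.015 + 0.082) = 0.18 / 0.115 = 1.5652
k* = 1.5652^(1/0.59) ≈ 2.1369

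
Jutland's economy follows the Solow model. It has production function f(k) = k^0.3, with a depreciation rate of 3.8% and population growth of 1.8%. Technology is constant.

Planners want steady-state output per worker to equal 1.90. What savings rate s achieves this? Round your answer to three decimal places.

s ≈ 0.250

Steady state requires s·f(k) = (n + δ)·k, i.e. s·k^α = (n + δ)·k.
Since y* = [s/(n + δ)]^(α/(1−α)), we have s/(n + δ) = (y*)^((1−α)/α) = 1.90^2.3333 = 4.4711.
Therefore s = 4.4711 × (n + δ) = 4.4711 × 0.056 = 0.2504.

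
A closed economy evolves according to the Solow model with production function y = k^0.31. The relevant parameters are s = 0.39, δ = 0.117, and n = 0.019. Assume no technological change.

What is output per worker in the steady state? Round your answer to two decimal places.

y* ≈ 1.61

At the steady state, Δk = 0, so s·k^α = (n + δ)·k.
Rearranging, k^(1−α) = s / (n + δ).
k^0.69 = 0.39 / (0.019 + 0.117) = 0.39 / 0.136 = 2.8676
k* = 2.8676^(1/0.69) ≈ 4.6033
y* = (k*)^α = 4.6033^0.31 ≈ 1.6053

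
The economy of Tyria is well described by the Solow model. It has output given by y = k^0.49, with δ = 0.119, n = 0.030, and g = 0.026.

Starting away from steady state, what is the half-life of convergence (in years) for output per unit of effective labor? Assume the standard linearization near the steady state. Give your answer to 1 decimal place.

half-life ≈ 7.8 years

Near the steady state the convergence rate is λ = (1 − α)(n + g + δ).
λ = (1 − 0.49) × 0.175 = 0.51 × 0.175 = 0.08925
Half-life = ln 2 / λ = 0.6931 / 0.08925 ≈ 7.77 years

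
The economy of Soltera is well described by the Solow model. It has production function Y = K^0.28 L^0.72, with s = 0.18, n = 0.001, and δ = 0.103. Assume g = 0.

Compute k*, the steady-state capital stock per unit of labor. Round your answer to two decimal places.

k* ≈ 2.14

At the steady state, Δk = 0, so s·k^α = (n + δ)·k.
Dividing both sides by k: k^(1−α) = s / (n + δ).
k^0.72 = 0.18 / (0.001 + 0.103) = 0.18 / 0.104 = 1.7308
k* = 1.7308^(1/0.72) ≈ 2.1424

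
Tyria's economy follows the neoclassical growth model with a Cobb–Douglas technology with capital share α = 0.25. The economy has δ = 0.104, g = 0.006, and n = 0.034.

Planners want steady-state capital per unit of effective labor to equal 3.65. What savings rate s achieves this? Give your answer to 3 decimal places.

s ≈ 0.380

Steady state requires s·f(k) = (n + g + δ)·k, i.e. s·k^α = (n + g + δ)·k.
So s / (n + g + δ) = (k*)^(1−α) = 3.65^0.75 = 2.6407.
Therefore s = 2.6407 × (n + g + δ) = 2.6407 × 0.144 = 0.3803.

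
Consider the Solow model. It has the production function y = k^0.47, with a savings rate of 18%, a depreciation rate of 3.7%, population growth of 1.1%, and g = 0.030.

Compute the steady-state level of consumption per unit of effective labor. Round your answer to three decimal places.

c* = 1.721

Steady state requires s·f(k) = (n + g + δ)·k, i.e. s·k^α = (n + g + δ)·k.
Dividing both sides by k: k^(1−α) = s / (n + g + δ).
k^0.53 = 0.18 / (0.011 + 0.030 + 0.037) = 0.18 / 0.078 = 2.3077
k* = 2.3077^(1/0.53) ≈ 4.8444
y* = (k*)^α = 4.8444^0.47 ≈ 2.0992
c* = (1 − s)·y* = (1 − 0.18) × 2.0992 ≈ 1.7213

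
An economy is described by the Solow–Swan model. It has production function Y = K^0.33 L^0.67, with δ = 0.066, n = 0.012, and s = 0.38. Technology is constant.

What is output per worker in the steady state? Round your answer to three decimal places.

y* = 2.181

In steady state, investment equals break-even investment: s·k^α = (n + δ)·k.
Dividing both sides by k: k^(1−α) = s / (n + δ).
k^0.67 = 0.38 / (0.012 + 0.066) = 0.38 / 0.078 = 4.8718
k* = 4.8718^(1/0.67) ≈ 10.6268
y* = (k*)^α = 10.6268^0.33 ≈ 2.1813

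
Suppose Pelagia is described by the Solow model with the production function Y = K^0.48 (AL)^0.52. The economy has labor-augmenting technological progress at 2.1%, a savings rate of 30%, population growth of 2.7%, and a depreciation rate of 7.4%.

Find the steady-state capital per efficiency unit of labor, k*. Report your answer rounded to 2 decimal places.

At the steady state, Δk = 0, so s·k^α = (n + g + δ)·k.
Dividing both sides by k: k^(1−α) = s / (n + g + δ).
k^0.52 = 0.30 / (0.027 + 0.021 + 0.074) = 0.30 / 0.122 = 2.4590
k* = 2.4590^(1/0.52) ≈ 5.6423

k* ≈ 5.64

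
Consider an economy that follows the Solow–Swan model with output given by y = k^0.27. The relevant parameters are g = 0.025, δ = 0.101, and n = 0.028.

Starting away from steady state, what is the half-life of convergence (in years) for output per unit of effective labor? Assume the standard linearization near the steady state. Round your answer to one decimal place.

Near the steady state the convergence rate is λ = (1 − α)(n + g + δ).
λ = (1 − 0.27) × 0.154 = 0.73 × 0.154 = 0.11242
Half-life = ln 2 / λ = 0.6931 / 0.11242 ≈ 6.17 years

about 6.2 years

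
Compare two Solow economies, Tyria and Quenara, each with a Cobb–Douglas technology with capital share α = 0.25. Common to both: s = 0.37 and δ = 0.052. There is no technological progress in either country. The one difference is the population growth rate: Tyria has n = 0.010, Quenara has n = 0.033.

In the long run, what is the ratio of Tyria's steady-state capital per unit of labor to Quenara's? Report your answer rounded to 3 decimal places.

Steady-state k* = [s/(n + δ)]^(1/(1−α)), so the ratio is [ (s_T/(n + δ)_T) / (s_Q/(n + δ)_Q) ]^1.3333.
s_T/(n + δ)_T = 0.37/0.062 = 5.9677; s_Q/(n + δ)_Q = 0.37/0.085 = 4.3529.
Ratio = (5.9677/4.3529)^1.3333 = 1.3710^1.3333 ≈ 1.5230

k*_T / k*_Q ≈ 1.523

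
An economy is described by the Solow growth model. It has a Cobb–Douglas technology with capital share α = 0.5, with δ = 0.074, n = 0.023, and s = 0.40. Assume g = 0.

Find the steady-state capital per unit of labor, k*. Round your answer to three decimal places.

k* = 17.005

In steady state, investment equals break-even investment: s·k^α = (n + δ)·k.
Rearranging, k^(1−α) = s / (n + δ).
k^0.5 = 0.40 / (0.023 + 0.074) = 0.40 / 0.097 = 4.1237
k* = 4.1237^(1/0.5) ≈ 17.0049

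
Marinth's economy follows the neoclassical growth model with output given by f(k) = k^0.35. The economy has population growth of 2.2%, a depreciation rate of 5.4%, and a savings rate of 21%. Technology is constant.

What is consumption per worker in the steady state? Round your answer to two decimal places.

In steady state, investment equals break-even investment: s·k^α = (n + δ)·k.
Rearranging, k^(1−α) = s / (n + δ).
k^0.65 = 0.21 / (0.022 + 0.054) = 0.21 / 0.076 = 2.7632
k* = 2.7632^(1/0.65) ≈ 4.7763
y* = (k*)^α = 4.7763^0.35 ≈ 1.7286
c* = (1 − s)·y* = (1 − 0.21) × 1.7286 ≈ 1.3656

c* = 1.37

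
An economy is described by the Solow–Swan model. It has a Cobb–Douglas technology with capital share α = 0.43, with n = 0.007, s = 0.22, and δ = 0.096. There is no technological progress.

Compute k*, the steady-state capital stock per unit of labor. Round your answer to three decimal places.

k* ≈ 3.786

At the steady state, Δk = 0, so s·k^α = (n + δ)·k.
Rearranging, k^(1−α) = s / (n + δ).
k^0.57 = 0.22 / (0.007 + 0.096) = 0.22 / 0.103 = 2.1359
k* = 2.1359^(1/0.57) ≈ 3.7863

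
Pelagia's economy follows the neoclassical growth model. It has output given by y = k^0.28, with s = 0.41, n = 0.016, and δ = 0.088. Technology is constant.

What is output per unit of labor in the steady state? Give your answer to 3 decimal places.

At the steady state, Δk = 0, so s·k^α = (n + δ)·k.
Rearranging, k^(1−α) = s / (n + δ).
k^0.72 = 0.41 / (0.016 + 0.088) = 0.41 / 0.104 = 3.9423
k* = 3.9423^(1/0.72) ≈ 6.7209
y* = (k*)^α = 6.7209^0.28 ≈ 1.7048

y* = 1.705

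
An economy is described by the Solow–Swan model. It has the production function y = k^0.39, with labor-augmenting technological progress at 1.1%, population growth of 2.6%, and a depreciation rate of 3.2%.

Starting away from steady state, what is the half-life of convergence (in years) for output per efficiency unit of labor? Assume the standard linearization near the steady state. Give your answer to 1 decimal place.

t_½ ≈ 16.5 years

Near the steady state the convergence rate is λ = (1 − α)(n + g + δ).
λ = (1 − 0.39) × 0.069 = 0.61 × 0.069 = 0.04209
Half-life = ln 2 / λ = 0.6931 / 0.04209 ≈ 16.47 years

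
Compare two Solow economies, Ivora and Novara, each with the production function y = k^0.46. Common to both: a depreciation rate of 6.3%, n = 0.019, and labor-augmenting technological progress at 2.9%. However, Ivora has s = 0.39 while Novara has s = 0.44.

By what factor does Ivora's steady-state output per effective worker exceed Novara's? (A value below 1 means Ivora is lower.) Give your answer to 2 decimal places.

ratio ≈ 0.90

Steady-state y* = [s/(n + g + δ)]^(α/(1−α)), so the ratio is [ (s_I/(n + g + δ)_I) / (s_N/(n + g + δ)_N) ]^0.8519.
s_I/(n + g + δ)_I = 0.39/0.111 = 3.5135; s_N/(n + g + δ)_N = 0.44/0.111 = 3.9640.
Ratio = (3.5135/3.9640)^0.8519 = 0.8864^0.8519 ≈ 0.9024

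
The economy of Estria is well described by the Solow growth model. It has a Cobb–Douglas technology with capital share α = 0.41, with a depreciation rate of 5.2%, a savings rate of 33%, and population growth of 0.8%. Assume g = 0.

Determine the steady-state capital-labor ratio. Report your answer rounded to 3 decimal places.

In steady state, investment equals break-even investment: s·k^α = (n + δ)·k.
Rearranging, k^(1−α) = s / (n + δ).
k^0.59 = 0.33 / (0.008 + 0.052) = 0.33 / 0.060 = 5.5000
k* = 5.5000^(1/0.59) ≈ 17.9826

k* = 17.983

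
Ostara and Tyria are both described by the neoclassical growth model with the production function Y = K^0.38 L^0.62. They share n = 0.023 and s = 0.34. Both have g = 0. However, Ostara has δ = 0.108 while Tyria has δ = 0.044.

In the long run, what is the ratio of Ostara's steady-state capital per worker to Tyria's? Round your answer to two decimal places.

ratio ≈ 0.34

Steady-state k* = [s/(n + δ)]^(1/(1−α)), so the ratio is [ (s_O/(n + δ)_O) / (s_T/(n + δ)_T) ]^1.6129.
s_O/(n + δ)_O = 0.34/0.131 = 2.5954; s_T/(n + δ)_T = 0.34/0.067 = 5.0746.
Ratio = (2.5954/5.0746)^1.6129 = 0.5114^1.6129 ≈ 0.3390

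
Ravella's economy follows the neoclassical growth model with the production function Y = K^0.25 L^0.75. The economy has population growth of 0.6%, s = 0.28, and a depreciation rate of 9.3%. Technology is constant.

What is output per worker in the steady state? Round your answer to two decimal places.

y* = 1.41

In steady state, investment equals break-even investment: s·k^α = (n + δ)·k.
Rearranging, k^(1−α) = s / (n + δ).
k^0.75 = 0.28 / (0.006 + 0.093) = 0.28 / 0.099 = 2.8283
k* = 2.8283^(1/0.75) ≈ 3.9998
y* = (k*)^α = 3.9998^0.25 ≈ 1.4142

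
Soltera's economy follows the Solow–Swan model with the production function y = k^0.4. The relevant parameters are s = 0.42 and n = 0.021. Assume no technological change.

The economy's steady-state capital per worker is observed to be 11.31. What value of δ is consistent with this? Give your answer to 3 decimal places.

Steady state requires s·f(k) = (n + δ)·k, i.e. s·k^α = (n + δ)·k.
So s / (n + δ) = (k*)^(1−α) = 11.31^0.6 = 4.2863.
Therefore n + δ = s / 4.2863 = 0.42 / 4.2863 = 0.0980, so δ = 0.0980 − 0.021 = 0.0770.

δ ≈ 0.077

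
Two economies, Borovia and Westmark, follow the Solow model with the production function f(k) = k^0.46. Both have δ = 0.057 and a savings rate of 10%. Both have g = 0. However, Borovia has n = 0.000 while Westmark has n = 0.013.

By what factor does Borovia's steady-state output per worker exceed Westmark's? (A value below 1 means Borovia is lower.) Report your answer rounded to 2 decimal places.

Steady-state y* = [s/(n + δ)]^(α/(1−α)), so the ratio is [ (s_B/(n + δ)_B) / (s_W/(n + δ)_W) ]^0.8519.
s_B/(n + δ)_B = 0.10/0.057 = 1.7544; s_W/(n + δ)_W = 0.10/0.070 = 1.4286.
Ratio = (1.7544/1.4286)^0.8519 = 1.2281^0.8519 ≈ 1.1913

y*_B / y*_W ≈ 1.19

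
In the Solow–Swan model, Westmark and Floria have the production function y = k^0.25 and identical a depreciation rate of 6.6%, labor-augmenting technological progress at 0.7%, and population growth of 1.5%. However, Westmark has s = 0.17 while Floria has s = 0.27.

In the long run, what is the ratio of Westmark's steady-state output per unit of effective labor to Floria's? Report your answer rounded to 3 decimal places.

Steady-state y* = [s/(n + g + δ)]^(α/(1−α)), so the ratio is [ (s_W/(n + g + δ)_W) / (s_F/(n + g + δ)_F) ]^0.3333.
s_W/(n + g + δ)_W = 0.17/0.088 = 1.9318; s_F/(n + g + δ)_F = 0.27/0.088 = 3.0682.
Ratio = (1.9318/3.0682)^0.3333 = 0.6296^0.3333 ≈ 0.8571

ratio ≈ 0.857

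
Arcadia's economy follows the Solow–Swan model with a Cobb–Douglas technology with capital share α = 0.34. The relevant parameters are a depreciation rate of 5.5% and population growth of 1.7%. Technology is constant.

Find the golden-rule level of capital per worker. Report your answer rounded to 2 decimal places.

k_gold ≈ 10.51

The golden rule sets f'(k) = n + δ, i.e. α·k^(α−1) = n + δ.
So k^(1−α) = α / (n + δ) = 0.34 / 0.072 = 4.7222.
k_gold = 4.7222^(1/0.66) ≈ 10.5058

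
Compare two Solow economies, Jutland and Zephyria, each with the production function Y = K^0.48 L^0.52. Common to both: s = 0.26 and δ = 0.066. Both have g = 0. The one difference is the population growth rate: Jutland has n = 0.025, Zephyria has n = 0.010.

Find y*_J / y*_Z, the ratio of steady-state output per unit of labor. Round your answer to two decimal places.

ratio ≈ 0.85

Steady-state y* = [s/(n + δ)]^(α/(1−α)), so the ratio is [ (s_J/(n + δ)_J) / (s_Z/(n + δ)_Z) ]^0.9231.
s_J/(n + δ)_J = 0.26/0.091 = 2.8571; s_Z/(n + δ)_Z = 0.26/0.076 = 3.4211.
Ratio = (2.8571/3.4211)^0.9231 = 0.8351^0.9231 ≈ 0.8468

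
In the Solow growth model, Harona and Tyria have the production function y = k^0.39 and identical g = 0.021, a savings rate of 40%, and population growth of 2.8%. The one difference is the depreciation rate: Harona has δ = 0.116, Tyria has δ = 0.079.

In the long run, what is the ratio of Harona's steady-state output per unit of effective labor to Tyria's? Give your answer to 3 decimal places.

ratio ≈ 0.850

Steady-state y* = [s/(n + g + δ)]^(α/(1−α)), so the ratio is [ (s_H/(n + g + δ)_H) / (s_T/(n + g + δ)_T) ]^0.6393.
s_H/(n + g + δ)_H = 0.40/0.165 = 2.4242; s_T/(n + g + δ)_T = 0.40/0.128 = 3.1250.
Ratio = (2.4242/3.1250)^0.6393 = 0.7757^0.6393 ≈ 0.8501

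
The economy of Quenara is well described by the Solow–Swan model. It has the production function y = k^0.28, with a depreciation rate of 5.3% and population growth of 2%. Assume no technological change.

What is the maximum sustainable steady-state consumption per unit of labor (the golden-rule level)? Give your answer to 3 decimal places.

At the golden rule, f'(k) = n + δ, so α·k^(α−1) = n + δ and k_gold = (α/(n + δ))^(1/(1−α)).
k_gold = (0.28/0.073)^(1/0.72) = 3.8356^1.3889 ≈ 6.4697
c_gold = f(k_gold) − (n + δ)·k_gold = 1.6867 − 0.073×6.4697 ≈ 1.2144

c_gold ≈ 1.214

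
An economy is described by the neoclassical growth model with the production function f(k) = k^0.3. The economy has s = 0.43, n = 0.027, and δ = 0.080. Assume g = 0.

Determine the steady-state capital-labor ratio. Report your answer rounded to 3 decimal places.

k* ≈ 7.294

At the steady state, Δk = 0, so s·k^α = (n + δ)·k.
Dividing both sides by k: k^(1−α) = s / (n + δ).
k^0.7 = 0.43 / (0.027 + 0.080) = 0.43 / 0.107 = 4.0187
k* = 4.0187^(1/0.7) ≈ 7.2942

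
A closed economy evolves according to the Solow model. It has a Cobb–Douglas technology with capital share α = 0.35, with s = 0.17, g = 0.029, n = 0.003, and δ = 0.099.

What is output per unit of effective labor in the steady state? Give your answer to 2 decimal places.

y* ≈ 1.15

Steady state requires s·f(k) = (n + g + δ)·k, i.e. s·k^α = (n + g + δ)·k.
Rearranging, k^(1−α) = s / (n + g + δ).
k^0.65 = 0.17 / (0.003 + 0.029 + 0.099) = 0.17 / 0.131 = 1.2977
k* = 1.2977^(1/0.65) ≈ 1.4932
y* = (k*)^α = 1.4932^0.35 ≈ 1.1506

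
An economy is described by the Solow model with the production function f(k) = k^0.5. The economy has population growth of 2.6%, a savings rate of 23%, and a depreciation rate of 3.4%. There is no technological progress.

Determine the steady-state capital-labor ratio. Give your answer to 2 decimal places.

k* ≈ 14.69

In steady state, investment equals break-even investment: s·k^α = (n + δ)·k.
Rearranging, k^(1−α) = s / (n + δ).
k^0.5 = 0.23 / (0.026 + 0.034) = 0.23 / 0.060 = 3.8333
k* = 3.8333^(1/0.5) ≈ 14.6942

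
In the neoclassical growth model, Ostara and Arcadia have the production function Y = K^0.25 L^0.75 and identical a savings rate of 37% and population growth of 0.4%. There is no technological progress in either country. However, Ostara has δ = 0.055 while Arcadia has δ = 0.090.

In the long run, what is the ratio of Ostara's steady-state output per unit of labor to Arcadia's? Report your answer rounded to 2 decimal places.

Steady-state y* = [s/(n + δ)]^(α/(1−α)), so the ratio is [ (s_O/(n + δ)_O) / (s_A/(n + δ)_A) ]^0.3333.
s_O/(n + δ)_O = 0.37/0.059 = 6.2712; s_A/(n + δ)_A = 0.37/0.094 = 3.9362.
Ratio = (6.2712/3.9362)^0.3333 = 1.5932^0.3333 ≈ 1.1679

y*_O / y*_A ≈ 1.17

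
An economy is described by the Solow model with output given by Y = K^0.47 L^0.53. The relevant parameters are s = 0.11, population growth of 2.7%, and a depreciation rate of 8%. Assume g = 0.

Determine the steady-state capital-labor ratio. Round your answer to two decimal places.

k* = 1.05

Steady state requires s·f(k) = (n + δ)·k, i.e. s·k^α = (n + δ)·k.
Dividing both sides by k: k^(1−α) = s / (n + δ).
k^0.53 = 0.11 / (0.027 + 0.080) = 0.11 / 0.107 = 1.0280
k* = 1.0280^(1/0.53) ≈ 1.0535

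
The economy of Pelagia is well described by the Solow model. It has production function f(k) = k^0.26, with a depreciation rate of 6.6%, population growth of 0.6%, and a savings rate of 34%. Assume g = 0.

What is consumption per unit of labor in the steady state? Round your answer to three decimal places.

At the steady state, Δk = 0, so s·k^α = (n + δ)·k.
Dividing both sides by k: k^(1−α) = s / (n + δ).
k^0.74 = 0.34 / (0.006 + 0.066) = 0.34 / 0.072 = 4.7222
k* = 4.7222^(1/0.74) ≈ 8.1472
y* = (k*)^α = 8.1472^0.26 ≈ 1.7253
c* = (1 − s)·y* = (1 − 0.34) × 1.7253 ≈ 1.1387

c* = 1.139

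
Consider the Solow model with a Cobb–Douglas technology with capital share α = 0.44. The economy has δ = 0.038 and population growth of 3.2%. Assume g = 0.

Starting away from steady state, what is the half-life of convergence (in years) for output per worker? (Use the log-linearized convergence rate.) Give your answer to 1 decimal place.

Near the steady state the convergence rate is λ = (1 − α)(n + δ).
λ = (1 − 0.44) × 0.070 = 0.56 × 0.070 = 0.0392
Half-life = ln 2 / λ = 0.6931 / 0.0392 ≈ 17.68 years

about 17.7 years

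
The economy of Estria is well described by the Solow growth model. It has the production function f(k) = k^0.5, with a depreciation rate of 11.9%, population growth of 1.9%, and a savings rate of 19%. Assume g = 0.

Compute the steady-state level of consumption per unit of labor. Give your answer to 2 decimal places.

c* = 1.12

At the steady state, Δk = 0, so s·k^α = (n + δ)·k.
Rearranging, k^(1−α) = s / (n + δ).
k^0.5 = 0.19 / (0.019 + 0.119) = 0.19 / 0.138 = 1.3768
k* = 1.3768^(1/0.5) ≈ 1.8956
y* = (k*)^α = 1.8956^0.5 ≈ 1.3768
c* = (1 − s)·y* = (1 − 0.19) × 1.3768 ≈ 1.1152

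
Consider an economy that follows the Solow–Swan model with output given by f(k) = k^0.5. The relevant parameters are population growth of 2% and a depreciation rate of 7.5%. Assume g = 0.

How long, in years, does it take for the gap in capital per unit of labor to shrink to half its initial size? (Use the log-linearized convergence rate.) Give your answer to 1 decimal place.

Near the steady state the convergence rate is λ = (1 − α)(n + δ).
λ = (1 − 0.5) × 0.095 = 0.5 × 0.095 = 0.0475
Half-life = ln 2 / λ = 0.6931 / 0.0475 ≈ 14.59 years

t_½ ≈ 14.6 years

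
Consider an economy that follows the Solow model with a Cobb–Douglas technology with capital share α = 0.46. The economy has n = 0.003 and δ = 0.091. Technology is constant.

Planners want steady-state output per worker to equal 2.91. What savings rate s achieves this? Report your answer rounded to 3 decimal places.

s ≈ 0.329

At the steady state, Δk = 0, so s·k^α = (n + δ)·k.
Since y* = [s/(n + δ)]^(α/(1−α)), we have s/(n + δ) = (y*)^((1−α)/α) = 2.91^1.1739 = 3.5040.
Therefore s = 3.5040 × (n + δ) = 3.5040 × 0.094 = 0.3294.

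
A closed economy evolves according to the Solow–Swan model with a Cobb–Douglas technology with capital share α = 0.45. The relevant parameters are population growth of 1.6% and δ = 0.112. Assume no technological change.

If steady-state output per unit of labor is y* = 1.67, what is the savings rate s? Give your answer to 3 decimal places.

Steady state requires s·f(k) = (n + δ)·k, i.e. s·k^α = (n + δ)·k.
Since y* = [s/(n + δ)]^(α/(1−α)), we have s/(n + δ) = (y*)^((1−α)/α) = 1.67^1.2222 = 1.8716.
Therefore s = 1.8716 × (n + δ) = 1.8716 × 0.128 = 0.2396.

s ≈ 0.240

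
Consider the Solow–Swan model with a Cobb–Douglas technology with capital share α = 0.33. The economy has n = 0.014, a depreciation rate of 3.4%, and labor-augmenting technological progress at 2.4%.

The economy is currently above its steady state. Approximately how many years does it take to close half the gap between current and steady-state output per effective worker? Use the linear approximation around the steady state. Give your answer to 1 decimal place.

half-life ≈ 14.4 years

Near the steady state the convergence rate is λ = (1 − α)(n + g + δ).
λ = (1 − 0.33) × 0.072 = 0.67 × 0.072 = 0.04824
Half-life = ln 2 / λ = 0.6931 / 0.04824 ≈ 14.37 years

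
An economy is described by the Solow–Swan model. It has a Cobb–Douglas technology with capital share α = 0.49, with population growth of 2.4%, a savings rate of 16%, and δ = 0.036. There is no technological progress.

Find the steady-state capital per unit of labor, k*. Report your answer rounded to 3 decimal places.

At the steady state, Δk = 0, so s·k^α = (n + δ)·k.
Rearranging, k^(1−α) = s / (n + δ).
k^0.51 = 0.16 / (0.024 + 0.036) = 0.16 / 0.060 = 2.6667
k* = 2.6667^(1/0.51) ≈ 6.8430

k* ≈ 6.843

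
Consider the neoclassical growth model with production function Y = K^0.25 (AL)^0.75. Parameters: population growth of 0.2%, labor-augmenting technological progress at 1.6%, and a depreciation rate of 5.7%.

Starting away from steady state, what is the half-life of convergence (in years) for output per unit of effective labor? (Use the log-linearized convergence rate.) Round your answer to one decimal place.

t_½ ≈ 12.3 years

Near the steady state the convergence rate is λ = (1 − α)(n + g + δ).
λ = (1 − 0.25) × 0.075 = 0.75 × 0.075 = 0.05625
Half-life = ln 2 / λ = 0.6931 / 0.05625 ≈ 12.32 years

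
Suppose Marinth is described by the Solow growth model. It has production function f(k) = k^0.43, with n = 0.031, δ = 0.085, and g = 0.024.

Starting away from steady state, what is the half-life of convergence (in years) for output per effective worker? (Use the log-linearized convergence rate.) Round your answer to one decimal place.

about 8.7 years

Near the steady state the convergence rate is λ = (1 − α)(n + g + δ).
λ = (1 − 0.43) × 0.140 = 0.57 × 0.140 = 0.0798
Half-life = ln 2 / λ = 0.6931 / 0.0798 ≈ 8.69 years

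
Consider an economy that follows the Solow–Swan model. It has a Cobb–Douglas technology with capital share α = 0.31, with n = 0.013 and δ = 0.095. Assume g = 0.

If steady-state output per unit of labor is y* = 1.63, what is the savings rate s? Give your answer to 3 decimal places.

s ≈ 0.320

Steady state requires s·f(k) = (n + δ)·k, i.e. s·k^α = (n + δ)·k.
Since y* = [s/(n + δ)]^(α/(1−α)), we have s/(n + δ) = (y*)^((1−α)/α) = 1.63^2.2258 = 2.9668.
Therefore s = 2.9668 × (n + δ) = 2.9668 × 0.108 = 0.3204.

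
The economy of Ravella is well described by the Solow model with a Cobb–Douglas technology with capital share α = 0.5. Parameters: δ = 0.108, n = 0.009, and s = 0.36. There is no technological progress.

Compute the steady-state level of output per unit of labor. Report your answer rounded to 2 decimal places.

y* ≈ 3.08

At the steady state, Δk = 0, so s·k^α = (n + δ)·k.
Dividing both sides by k: k^(1−α) = s / (n + δ).
k^0.5 = 0.36 / (0.009 + 0.108) = 0.36 / 0.117 = 3.0769
k* = 3.0769^(1/0.5) ≈ 9.4673
y* = (k*)^α = 9.4673^0.5 ≈ 3.0769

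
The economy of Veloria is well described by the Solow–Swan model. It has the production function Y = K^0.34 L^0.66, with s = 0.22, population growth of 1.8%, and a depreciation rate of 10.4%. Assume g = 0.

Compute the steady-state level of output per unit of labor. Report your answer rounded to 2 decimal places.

Steady state requires s·f(k) = (n + δ)·k, i.e. s·k^α = (n + δ)·k.
Dividing both sides by k: k^(1−α) = s / (n + δ).
k^0.66 = 0.22 / (0.018 + 0.104) = 0.22 / 0.122 = 1.8033
k* = 1.8033^(1/0.66) ≈ 2.4433
y* = (k*)^α = 2.4433^0.34 ≈ 1.3549

y* ≈ 1.35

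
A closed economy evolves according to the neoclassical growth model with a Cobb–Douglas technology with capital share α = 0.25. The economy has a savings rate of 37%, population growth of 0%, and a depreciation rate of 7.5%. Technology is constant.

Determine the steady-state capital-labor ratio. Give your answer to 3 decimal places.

k* ≈ 8.398

Steady state requires s·f(k) = (n + δ)·k, i.e. s·k^α = (n + δ)·k.
Rearranging, k^(1−α) = s / (n + δ).
k^0.75 = 0.37 / (0.000 + 0.075) = 0.37 / 0.075 = 4.9333
k* = 4.9333^(1/0.75) ≈ 8.3981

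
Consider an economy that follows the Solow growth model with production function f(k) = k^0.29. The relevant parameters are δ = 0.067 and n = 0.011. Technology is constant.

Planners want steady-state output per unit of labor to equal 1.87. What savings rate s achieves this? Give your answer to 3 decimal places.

Steady state requires s·f(k) = (n + δ)·k, i.e. s·k^α = (n + δ)·k.
Since y* = [s/(n + δ)]^(α/(1−α)), we have s/(n + δ) = (y*)^((1−α)/α) = 1.87^2.4483 = 4.6297.
Therefore s = 4.6297 × (n + δ) = 4.6297 × 0.078 = 0.3611.

s ≈ 0.361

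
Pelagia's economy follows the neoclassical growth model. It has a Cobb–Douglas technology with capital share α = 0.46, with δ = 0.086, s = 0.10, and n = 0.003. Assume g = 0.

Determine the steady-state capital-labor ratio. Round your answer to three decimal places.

k* = 1.241

At the steady state, Δk = 0, so s·k^α = (n + δ)·k.
Dividing both sides by k: k^(1−α) = s / (n + δ).
k^0.54 = 0.10 / (0.003 + 0.086) = 0.10 / 0.089 = 1.1236
k* = 1.1236^(1/0.54) ≈ 1.2409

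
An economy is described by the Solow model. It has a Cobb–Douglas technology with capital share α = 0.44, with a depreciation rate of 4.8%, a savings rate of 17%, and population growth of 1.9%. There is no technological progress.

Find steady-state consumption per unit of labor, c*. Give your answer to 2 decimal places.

c* = 1.73

At the steady state, Δk = 0, so s·k^α = (n + δ)·k.
Dividing both sides by k: k^(1−α) = s / (n + δ).
k^0.56 = 0.17 / (0.019 + 0.048) = 0.17 / 0.067 = 2.5373
k* = 2.5373^(1/0.56) ≈ 5.2734
y* = (k*)^α = 5.2734^0.44 ≈ 2.0784
c* = (1 − s)·y* = (1 − 0.17) × 2.0784 ≈ 1.7251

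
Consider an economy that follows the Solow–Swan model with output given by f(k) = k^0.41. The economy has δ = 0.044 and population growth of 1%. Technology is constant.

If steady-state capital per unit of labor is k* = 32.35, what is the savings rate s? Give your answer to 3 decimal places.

At the steady state, Δk = 0, so s·k^α = (n + δ)·k.
So s / (n + δ) = (k*)^(1−α) = 32.35^0.59 = 7.7772.
Therefore s = 7.7772 × (n + δ) = 7.7772 × 0.054 = 0.4200.

s ≈ 0.420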